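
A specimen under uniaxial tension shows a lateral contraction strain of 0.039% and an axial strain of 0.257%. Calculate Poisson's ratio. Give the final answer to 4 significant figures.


nu = -epsilon_lat / epsilon_axial
Lateral strain is contraction (negative), so using magnitudes:
nu = 0.039 / 0.257
nu = 0.1518


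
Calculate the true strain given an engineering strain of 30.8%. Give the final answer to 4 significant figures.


epsilon_true = ln(1 + epsilon_eng)
epsilon_true = ln(1 + 0.308)
epsilon_true = 0.2685


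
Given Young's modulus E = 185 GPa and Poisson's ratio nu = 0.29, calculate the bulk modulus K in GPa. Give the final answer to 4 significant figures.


K = E / (3*(1-2*nu))
K = 185 / (3*(1-2*0.29))
K = 146.8 GPa


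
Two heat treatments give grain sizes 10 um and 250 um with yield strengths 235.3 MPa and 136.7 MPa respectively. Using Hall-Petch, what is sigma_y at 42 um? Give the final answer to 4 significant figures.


sigma_y = sigma0 + k / sqrt(d)
1/sqrt(d1) = 1/sqrt(1e-05) = 316.228;  1/sqrt(d2) = 63.2456
k = (sigma1 - sigma2) / (1/sqrt(d1) - 1/sqrt(d2)) = (235.3 - 136.7) / (316.228 - 63.2456) = 0.389751 MPa*m^0.5
sigma0 = sigma1 - k/sqrt(d1) = 235.3 - 0.389751*316.228 = 112.05 MPa
sigma_y(d3) = 112.05 + 0.389751 / sqrt(4.2e-05) = 172.2 MPa


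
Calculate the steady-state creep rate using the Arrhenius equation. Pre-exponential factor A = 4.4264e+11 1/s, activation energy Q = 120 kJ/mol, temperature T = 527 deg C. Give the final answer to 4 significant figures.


rate = A * exp(-Q / (R*T))
T = 527 + 273.15 = 800.15 K
rate = 4.4264e+11 * exp(-120e3 / (8.314 * 800.15))
rate = 6487 1/s


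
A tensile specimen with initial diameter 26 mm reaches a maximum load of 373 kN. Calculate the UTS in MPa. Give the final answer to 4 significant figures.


A0 = pi*(d/2)^2 = pi*(26/2)^2 = 530.929 mm^2
UTS = F_max / A0 = 373*1000 / 530.929
UTS = 702.5 MPa


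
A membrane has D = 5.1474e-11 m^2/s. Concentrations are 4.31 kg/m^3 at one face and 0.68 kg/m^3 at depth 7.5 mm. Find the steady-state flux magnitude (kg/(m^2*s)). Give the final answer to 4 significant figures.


J = -D * (dC/dx) = D * (C1 - C2) / dx
J = 5.1474e-11 * (4.31 - 0.68) / 7.5e-03
J = 2.491e-08 kg/(m^2*s)


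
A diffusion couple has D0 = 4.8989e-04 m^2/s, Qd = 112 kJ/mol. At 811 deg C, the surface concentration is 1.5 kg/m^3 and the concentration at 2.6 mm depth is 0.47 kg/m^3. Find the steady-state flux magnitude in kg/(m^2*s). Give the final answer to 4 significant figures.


Step 1: D = D0 * exp(-Qd/(R*T))
T = 811 + 273.15 = 1084.15 K
D = 4.8989e-04 * exp(-112e3 / (8.314 * 1084.15)) = 1.96659e-09 m^2/s
Step 2: J = D * (C1 - C2) / dx
J = 1.96659e-09 * (1.5 - 0.47) / 2.6e-03
J = 7.791e-07 kg/(m^2*s)


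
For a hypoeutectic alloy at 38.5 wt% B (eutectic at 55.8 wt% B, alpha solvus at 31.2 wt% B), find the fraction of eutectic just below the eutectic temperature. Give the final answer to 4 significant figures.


f_primary = (C_e - C0) / (C_e - C_alpha_max)
f_primary = (55.8 - 38.5) / (55.8 - 31.2)
f_primary = 0.703252
f_eutectic = 1 - 0.703252 = 0.2967


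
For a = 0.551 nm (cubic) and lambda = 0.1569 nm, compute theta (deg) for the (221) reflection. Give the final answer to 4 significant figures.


d = a / sqrt(h^2+k^2+l^2)
d = 0.551 / sqrt(9) = 0.183667 nm
lambda = 2*d*sin(theta)  =>  sin(theta) = lambda / (2*d)
sin(theta) = 0.1569 / (2 * 0.183667) = 0.427132
theta = 25.29 deg


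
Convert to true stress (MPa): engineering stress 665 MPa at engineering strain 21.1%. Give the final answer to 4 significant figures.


sigma_true = sigma_eng * (1 + epsilon_eng)
sigma_true = 665 * (1 + 0.211)
sigma_true = 805.3 MPa


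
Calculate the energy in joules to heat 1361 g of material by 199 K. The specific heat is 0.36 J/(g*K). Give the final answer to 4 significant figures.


Q = m * cp * dT
Q = 1361 * 0.36 * 199
Q = 97500 J


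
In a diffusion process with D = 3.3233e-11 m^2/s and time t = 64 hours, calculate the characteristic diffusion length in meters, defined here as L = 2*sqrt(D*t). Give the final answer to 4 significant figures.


t = 64 hr = 230400 s
Diffusion length = 2*sqrt(D*t)
= 2*sqrt(3.3233e-11 * 230400)
= 5.534e-03 m


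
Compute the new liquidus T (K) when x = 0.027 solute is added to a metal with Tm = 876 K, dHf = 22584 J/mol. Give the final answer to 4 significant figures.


dT = R*Tm^2*x / dHf
dT = 8.314 * 876^2 * 0.027 / 22584
dT = 7.62748 K
T_new = 876 - 7.62748 = 868.4 K


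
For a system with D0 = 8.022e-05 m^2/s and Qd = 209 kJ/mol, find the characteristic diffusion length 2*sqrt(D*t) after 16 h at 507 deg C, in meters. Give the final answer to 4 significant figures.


Step 1: D = D0 * exp(-Qd/(R*T))
T = 780.15 K
D = 8.022e-05 * exp(-209e3 / (8.314 * 780.15)) = 8.13324e-19 m^2/s
Step 2: L = 2*sqrt(D*t)
t = 16 h = 57600 s
L = 2*sqrt(8.13324e-19 * 57600) = 4.329e-07 m


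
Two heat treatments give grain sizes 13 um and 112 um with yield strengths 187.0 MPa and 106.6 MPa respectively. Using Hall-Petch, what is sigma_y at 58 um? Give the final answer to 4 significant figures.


sigma_y = sigma0 + k / sqrt(d)
1/sqrt(d1) = 1/sqrt(1.3e-05) = 277.35;  1/sqrt(d2) = 94.4911
k = (sigma1 - sigma2) / (1/sqrt(d1) - 1/sqrt(d2)) = (187.0 - 106.6) / (277.35 - 94.4911) = 0.439683 MPa*m^0.5
sigma0 = sigma1 - k/sqrt(d1) = 187.0 - 0.439683*277.35 = 65.0539 MPa
sigma_y(d3) = 65.0539 + 0.439683 / sqrt(5.8e-05) = 122.8 MPa


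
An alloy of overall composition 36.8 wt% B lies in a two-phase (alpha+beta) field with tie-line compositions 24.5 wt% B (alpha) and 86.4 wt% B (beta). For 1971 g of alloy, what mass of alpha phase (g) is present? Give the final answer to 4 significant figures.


f_alpha = (C_beta - C0) / (C_beta - C_alpha)
f_alpha = (86.4 - 36.8) / (86.4 - 24.5) = 0.801292
m_alpha = f_alpha * m_total = 0.801292 * 1971 = 1579 g


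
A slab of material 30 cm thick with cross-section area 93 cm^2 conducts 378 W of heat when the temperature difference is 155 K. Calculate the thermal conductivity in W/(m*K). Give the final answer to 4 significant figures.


k = Q*L / (A*dT)
L = 0.3 m, A = 9.3e-03 m^2
k = 378 * 0.3 / (9.3e-03 * 155)
k = 78.67 W/(m*K)


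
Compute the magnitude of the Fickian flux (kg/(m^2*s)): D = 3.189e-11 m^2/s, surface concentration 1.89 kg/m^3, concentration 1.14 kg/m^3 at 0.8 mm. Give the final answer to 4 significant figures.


J = -D * (dC/dx) = D * (C1 - C2) / dx
J = 3.189e-11 * (1.89 - 1.14) / 8e-04
J = 2.99e-08 kg/(m^2*s)


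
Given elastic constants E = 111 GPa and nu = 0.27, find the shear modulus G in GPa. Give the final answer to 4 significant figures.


G = E / (2*(1+nu))
G = 111 / (2*(1+0.27))
G = 43.7 GPa


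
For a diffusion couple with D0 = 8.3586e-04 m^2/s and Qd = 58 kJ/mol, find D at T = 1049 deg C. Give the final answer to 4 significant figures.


D = D0 * exp(-Qd / (R*T))
T = 1322.15 K
D = 8.3586e-04 * exp(-58e3 / (8.314 * 1322.15))
D = 4.272e-06 m^2/s


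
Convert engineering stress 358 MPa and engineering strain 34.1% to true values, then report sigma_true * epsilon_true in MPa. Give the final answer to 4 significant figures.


sigma_true = sigma_eng * (1 + epsilon_eng)
sigma_true = 358 * (1 + 0.341) = 480.078 MPa
epsilon_true = ln(1 + epsilon_eng)
epsilon_true = ln(1 + 0.341) = 0.293416
sigma_true * epsilon_true = 480.078 * 0.293416 = 140.9 MPa


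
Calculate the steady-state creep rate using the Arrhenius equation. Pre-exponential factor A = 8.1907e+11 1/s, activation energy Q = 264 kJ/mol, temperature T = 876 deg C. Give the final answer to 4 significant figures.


rate = A * exp(-Q / (R*T))
T = 876 + 273.15 = 1149.15 K
rate = 8.1907e+11 * exp(-264e3 / (8.314 * 1149.15))
rate = 0.818 1/s


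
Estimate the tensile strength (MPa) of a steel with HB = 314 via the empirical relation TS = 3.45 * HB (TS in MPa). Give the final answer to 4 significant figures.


TS (MPa) = 3.45 * HB
TS = 3.45 * 314
TS = 1083 MPa


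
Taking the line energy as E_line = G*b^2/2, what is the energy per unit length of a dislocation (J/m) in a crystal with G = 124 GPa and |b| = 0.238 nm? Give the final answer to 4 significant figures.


E = G*b^2/2
b = 0.238 nm = 2.38e-10 m
G = 124 GPa = 1.24e+11 Pa
E = 0.5 * 1.24e+11 * (2.38e-10)^2
E = 3.512e-09 J/m


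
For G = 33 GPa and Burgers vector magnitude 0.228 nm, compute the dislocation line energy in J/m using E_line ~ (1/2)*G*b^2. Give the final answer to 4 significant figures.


E = G*b^2/2
b = 0.228 nm = 2.28e-10 m
G = 33 GPa = 3.3e+10 Pa
E = 0.5 * 3.3e+10 * (2.28e-10)^2
E = 8.577e-10 J/m


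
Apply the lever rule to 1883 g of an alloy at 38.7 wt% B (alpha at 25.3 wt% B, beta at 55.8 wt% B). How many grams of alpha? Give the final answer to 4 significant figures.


f_alpha = (C_beta - C0) / (C_beta - C_alpha)
f_alpha = (55.8 - 38.7) / (55.8 - 25.3) = 0.560656
m_alpha = f_alpha * m_total = 0.560656 * 1883 = 1056 g


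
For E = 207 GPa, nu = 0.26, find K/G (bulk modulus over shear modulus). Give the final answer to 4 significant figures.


G = E / (2*(1+nu))
G = 207 / (2*(1+0.26)) = 82.1429 GPa
K = E / (3*(1-2*nu))
K = 207 / (3*(1-2*0.26)) = 143.75 GPa
K/G = 143.75 / 82.1429 = 1.75


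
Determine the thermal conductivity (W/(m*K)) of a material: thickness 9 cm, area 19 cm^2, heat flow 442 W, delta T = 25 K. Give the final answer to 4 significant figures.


k = Q*L / (A*dT)
L = 0.09 m, A = 1.9e-03 m^2
k = 442 * 0.09 / (1.9e-03 * 25)
k = 837.5 W/(m*K)


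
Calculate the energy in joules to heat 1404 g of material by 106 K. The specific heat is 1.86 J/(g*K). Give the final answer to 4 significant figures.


Q = m * cp * dT
Q = 1404 * 1.86 * 106
Q = 276800 J


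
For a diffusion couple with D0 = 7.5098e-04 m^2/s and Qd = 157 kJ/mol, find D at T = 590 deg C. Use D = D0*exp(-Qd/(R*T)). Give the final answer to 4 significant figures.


D = D0 * exp(-Qd / (R*T))
T = 863.15 K
D = 7.5098e-04 * exp(-157e3 / (8.314 * 863.15))
D = 2.367e-13 m^2/s


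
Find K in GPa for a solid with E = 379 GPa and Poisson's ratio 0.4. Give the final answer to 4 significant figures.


K = E / (3*(1-2*nu))
K = 379 / (3*(1-2*0.4))
K = 631.7 GPa


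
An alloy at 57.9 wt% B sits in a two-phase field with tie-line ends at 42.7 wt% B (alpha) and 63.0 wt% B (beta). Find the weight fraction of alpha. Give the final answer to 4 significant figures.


f_alpha = (C_beta - C0) / (C_beta - C_alpha)
f_alpha = (63.0 - 57.9) / (63.0 - 42.7)
f_alpha = 0.2512


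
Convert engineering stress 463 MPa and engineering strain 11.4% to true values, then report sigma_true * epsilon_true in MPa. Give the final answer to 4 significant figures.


sigma_true = sigma_eng * (1 + epsilon_eng)
sigma_true = 463 * (1 + 0.114) = 515.782 MPa
epsilon_true = ln(1 + epsilon_eng)
epsilon_true = ln(1 + 0.114) = 0.107957
sigma_true * epsilon_true = 515.782 * 0.107957 = 55.68 MPa


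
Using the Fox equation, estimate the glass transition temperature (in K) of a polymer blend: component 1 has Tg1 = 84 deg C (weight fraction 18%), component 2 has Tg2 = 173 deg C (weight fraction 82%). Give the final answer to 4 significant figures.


1/Tg = w1/Tg1 + w2/Tg2 (in Kelvin)
Tg1 = 357.15 K, Tg2 = 446.15 K
1/Tg = 0.18/357.15 + 0.82/446.15
Tg = 427 K


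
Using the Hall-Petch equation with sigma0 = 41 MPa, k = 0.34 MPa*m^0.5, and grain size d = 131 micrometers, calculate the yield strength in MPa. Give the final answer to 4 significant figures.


sigma_y = sigma0 + k / sqrt(d)
d = 131 um = 1.31e-04 m
sigma_y = 41 + 0.34 / sqrt(1.31e-04)
sigma_y = 70.71 MPa


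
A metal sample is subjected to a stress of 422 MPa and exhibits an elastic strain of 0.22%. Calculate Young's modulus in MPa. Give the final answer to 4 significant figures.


E = sigma / epsilon
epsilon = 0.22% = 2.2e-03
E = 422 / 2.2e-03
E = 191800 MPa


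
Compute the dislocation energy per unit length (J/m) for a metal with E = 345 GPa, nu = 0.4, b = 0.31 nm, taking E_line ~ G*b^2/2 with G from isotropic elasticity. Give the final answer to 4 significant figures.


Step 1: G = E / (2*(1+nu))
G = 345 / (2*(1+0.4)) = 123.214 GPa = 1.23214e+11 Pa
Step 2: E_line = G*b^2/2
b = 0.31 nm = 3.1e-10 m
E_line = 0.5 * 1.23214e+11 * (3.1e-10)^2 = 5.92e-09 J/m


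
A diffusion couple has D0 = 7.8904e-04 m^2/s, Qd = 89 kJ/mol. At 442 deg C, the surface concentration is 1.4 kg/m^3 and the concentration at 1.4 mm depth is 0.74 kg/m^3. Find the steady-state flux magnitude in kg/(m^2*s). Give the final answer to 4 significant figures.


Step 1: D = D0 * exp(-Qd/(R*T))
T = 442 + 273.15 = 715.15 K
D = 7.8904e-04 * exp(-89e3 / (8.314 * 715.15)) = 2.49054e-10 m^2/s
Step 2: J = D * (C1 - C2) / dx
J = 2.49054e-10 * (1.4 - 0.74) / 1.4e-03
J = 1.174e-07 kg/(m^2*s)


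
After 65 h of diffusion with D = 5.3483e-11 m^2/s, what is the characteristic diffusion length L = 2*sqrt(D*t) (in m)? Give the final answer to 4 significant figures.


t = 65 hr = 234000 s
Diffusion length = 2*sqrt(D*t)
= 2*sqrt(5.3483e-11 * 234000)
= 7.075e-03 m


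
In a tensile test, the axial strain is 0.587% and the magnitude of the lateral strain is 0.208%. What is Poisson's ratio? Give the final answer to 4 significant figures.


nu = -epsilon_lat / epsilon_axial
Lateral strain is contraction (negative), so using magnitudes:
nu = 0.208 / 0.587
nu = 0.3543


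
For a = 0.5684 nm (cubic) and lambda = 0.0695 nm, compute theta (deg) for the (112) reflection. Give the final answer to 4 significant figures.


d = a / sqrt(h^2+k^2+l^2)
d = 0.5684 / sqrt(6) = 0.232048 nm
lambda = 2*d*sin(theta)  =>  sin(theta) = lambda / (2*d)
sin(theta) = 0.0695 / (2 * 0.232048) = 0.149753
theta = 8.613 deg


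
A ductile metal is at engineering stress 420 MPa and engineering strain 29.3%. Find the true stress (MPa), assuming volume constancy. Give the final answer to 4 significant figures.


sigma_true = sigma_eng * (1 + epsilon_eng)
sigma_true = 420 * (1 + 0.293)
sigma_true = 543.1 MPa


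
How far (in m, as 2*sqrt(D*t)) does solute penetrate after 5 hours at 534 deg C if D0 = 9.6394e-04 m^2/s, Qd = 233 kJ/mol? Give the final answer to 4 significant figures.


Step 1: D = D0 * exp(-Qd/(R*T))
T = 807.15 K
D = 9.6394e-04 * exp(-233e3 / (8.314 * 807.15)) = 8.03399e-19 m^2/s
Step 2: L = 2*sqrt(D*t)
t = 5 h = 18000 s
L = 2*sqrt(8.03399e-19 * 18000) = 2.405e-07 m


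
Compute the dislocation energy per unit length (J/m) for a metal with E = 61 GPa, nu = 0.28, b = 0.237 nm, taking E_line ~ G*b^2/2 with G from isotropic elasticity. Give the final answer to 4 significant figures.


Step 1: G = E / (2*(1+nu))
G = 61 / (2*(1+0.28)) = 23.8281 GPa = 2.38281e+10 Pa
Step 2: E_line = G*b^2/2
b = 0.237 nm = 2.37e-10 m
E_line = 0.5 * 2.38281e+10 * (2.37e-10)^2 = 6.692e-10 J/m


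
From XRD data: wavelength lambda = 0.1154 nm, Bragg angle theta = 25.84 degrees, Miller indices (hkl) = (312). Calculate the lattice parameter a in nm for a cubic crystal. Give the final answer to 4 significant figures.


d = lambda / (2*sin(theta))
d = 0.1154 / (2*sin(25.84 deg))
d = 0.132382 nm
a = d * sqrt(h^2+k^2+l^2) = 0.132382 * sqrt(14)
a = 0.4953 nm


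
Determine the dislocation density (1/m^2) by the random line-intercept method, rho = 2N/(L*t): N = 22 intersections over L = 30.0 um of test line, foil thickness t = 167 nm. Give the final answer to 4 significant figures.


rho = 2N / (L * t)
L = 30.0 um = 3e-05 m, t = 167 nm = 1.67e-07 m
rho = 2 * 22 / (3e-05 * 1.67e-07)
rho = 8.782e+12 1/m^2


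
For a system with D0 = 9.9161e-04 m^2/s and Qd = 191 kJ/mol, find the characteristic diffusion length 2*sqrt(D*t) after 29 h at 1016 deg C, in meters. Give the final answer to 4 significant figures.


Step 1: D = D0 * exp(-Qd/(R*T))
T = 1289.15 K
D = 9.9161e-04 * exp(-191e3 / (8.314 * 1289.15)) = 1.80716e-11 m^2/s
Step 2: L = 2*sqrt(D*t)
t = 29 h = 104400 s
L = 2*sqrt(1.80716e-11 * 104400) = 2.747e-03 m


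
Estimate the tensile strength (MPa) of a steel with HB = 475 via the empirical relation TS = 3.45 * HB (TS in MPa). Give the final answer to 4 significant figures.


TS (MPa) = 3.45 * HB
TS = 3.45 * 475
TS = 1639 MPa


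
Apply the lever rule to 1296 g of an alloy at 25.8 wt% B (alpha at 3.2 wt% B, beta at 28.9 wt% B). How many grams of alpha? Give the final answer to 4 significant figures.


f_alpha = (C_beta - C0) / (C_beta - C_alpha)
f_alpha = (28.9 - 25.8) / (28.9 - 3.2) = 0.120623
m_alpha = f_alpha * m_total = 0.120623 * 1296 = 156.3 g


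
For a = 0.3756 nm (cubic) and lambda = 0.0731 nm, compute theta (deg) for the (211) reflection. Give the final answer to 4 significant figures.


d = a / sqrt(h^2+k^2+l^2)
d = 0.3756 / sqrt(6) = 0.153338 nm
lambda = 2*d*sin(theta)  =>  sin(theta) = lambda / (2*d)
sin(theta) = 0.0731 / (2 * 0.153338) = 0.238362
theta = 13.79 deg


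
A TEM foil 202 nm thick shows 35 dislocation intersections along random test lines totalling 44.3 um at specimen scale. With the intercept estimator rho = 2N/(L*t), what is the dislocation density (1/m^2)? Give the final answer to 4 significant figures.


rho = 2N / (L * t)
L = 44.3 um = 4.43e-05 m, t = 202 nm = 2.02e-07 m
rho = 2 * 35 / (4.43e-05 * 2.02e-07)
rho = 7.822e+12 1/m^2


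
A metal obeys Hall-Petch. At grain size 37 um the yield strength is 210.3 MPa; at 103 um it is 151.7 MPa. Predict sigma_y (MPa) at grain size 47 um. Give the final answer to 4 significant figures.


sigma_y = sigma0 + k / sqrt(d)
1/sqrt(d1) = 1/sqrt(3.7e-05) = 164.399;  1/sqrt(d2) = 98.5329
k = (sigma1 - sigma2) / (1/sqrt(d1) - 1/sqrt(d2)) = (210.3 - 151.7) / (164.399 - 98.5329) = 0.889684 MPa*m^0.5
sigma0 = sigma1 - k/sqrt(d1) = 210.3 - 0.889684*164.399 = 64.0368 MPa
sigma_y(d3) = 64.0368 + 0.889684 / sqrt(4.7e-05) = 193.8 MPa


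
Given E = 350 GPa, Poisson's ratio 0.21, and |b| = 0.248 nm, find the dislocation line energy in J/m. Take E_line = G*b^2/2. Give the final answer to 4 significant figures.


Step 1: G = E / (2*(1+nu))
G = 350 / (2*(1+0.21)) = 144.628 GPa = 1.44628e+11 Pa
Step 2: E_line = G*b^2/2
b = 0.248 nm = 2.48e-10 m
E_line = 0.5 * 1.44628e+11 * (2.48e-10)^2 = 4.448e-09 J/m


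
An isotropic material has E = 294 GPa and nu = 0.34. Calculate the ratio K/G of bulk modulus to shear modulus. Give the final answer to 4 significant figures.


G = E / (2*(1+nu))
G = 294 / (2*(1+0.34)) = 109.701 GPa
K = E / (3*(1-2*nu))
K = 294 / (3*(1-2*0.34)) = 306.25 GPa
K/G = 306.25 / 109.701 = 2.792


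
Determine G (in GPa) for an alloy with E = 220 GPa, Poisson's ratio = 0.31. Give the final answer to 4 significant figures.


G = E / (2*(1+nu))
G = 220 / (2*(1+0.31))
G = 83.97 GPa


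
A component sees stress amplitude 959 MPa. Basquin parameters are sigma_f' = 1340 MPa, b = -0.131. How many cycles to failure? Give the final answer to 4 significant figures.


sigma_a = sigma_f' * (2*Nf)^b
2*Nf = (sigma_a / sigma_f')^(1/b)
2*Nf = (959 / 1340)^(1/-0.131)
2*Nf = 12.8545
Nf = 6.427 cycles


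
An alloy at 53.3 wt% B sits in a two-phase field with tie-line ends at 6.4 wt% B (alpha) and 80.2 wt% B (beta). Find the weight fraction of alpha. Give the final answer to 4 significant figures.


f_alpha = (C_beta - C0) / (C_beta - C_alpha)
f_alpha = (80.2 - 53.3) / (80.2 - 6.4)
f_alpha = 0.3645


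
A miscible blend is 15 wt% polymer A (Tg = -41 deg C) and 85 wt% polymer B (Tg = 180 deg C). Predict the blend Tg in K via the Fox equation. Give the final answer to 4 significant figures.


1/Tg = w1/Tg1 + w2/Tg2 (in Kelvin)
Tg1 = 232.15 K, Tg2 = 453.15 K
1/Tg = 0.15/232.15 + 0.85/453.15
Tg = 396.5 K


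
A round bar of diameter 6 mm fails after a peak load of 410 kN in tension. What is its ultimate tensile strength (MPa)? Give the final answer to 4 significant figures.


A0 = pi*(d/2)^2 = pi*(6/2)^2 = 28.2743 mm^2
UTS = F_max / A0 = 410*1000 / 28.2743
UTS = 14500 MPa


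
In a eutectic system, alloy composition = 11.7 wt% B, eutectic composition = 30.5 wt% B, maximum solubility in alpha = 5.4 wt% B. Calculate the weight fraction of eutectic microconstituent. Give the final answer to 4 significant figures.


f_primary = (C_e - C0) / (C_e - C_alpha_max)
f_primary = (30.5 - 11.7) / (30.5 - 5.4)
f_primary = 0.749004
f_eutectic = 1 - 0.749004 = 0.251


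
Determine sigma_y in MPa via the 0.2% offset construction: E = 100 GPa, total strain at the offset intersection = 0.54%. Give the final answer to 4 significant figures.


Offset strain = 0.002
Elastic strain at yield = total_strain - offset = 5.4e-03 - 0.002 = 3.4e-03
sigma_y = E * elastic_strain = 100000 * 3.4e-03
sigma_y = 340 MPa


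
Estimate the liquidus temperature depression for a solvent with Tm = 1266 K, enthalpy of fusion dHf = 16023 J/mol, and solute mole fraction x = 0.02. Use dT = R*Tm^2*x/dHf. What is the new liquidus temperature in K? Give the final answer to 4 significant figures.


dT = R*Tm^2*x / dHf
dT = 8.314 * 1266^2 * 0.02 / 16023
dT = 16.6327 K
T_new = 1266 - 16.6327 = 1249 K


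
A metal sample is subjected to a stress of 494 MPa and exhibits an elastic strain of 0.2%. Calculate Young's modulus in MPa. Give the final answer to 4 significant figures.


E = sigma / epsilon
epsilon = 0.2% = 2e-03
E = 494 / 2e-03
E = 247000 MPa


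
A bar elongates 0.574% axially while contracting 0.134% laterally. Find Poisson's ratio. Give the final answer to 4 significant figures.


nu = -epsilon_lat / epsilon_axial
Lateral strain is contraction (negative), so using magnitudes:
nu = 0.134 / 0.574
nu = 0.2334


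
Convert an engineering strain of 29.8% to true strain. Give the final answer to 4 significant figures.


epsilon_true = ln(1 + epsilon_eng)
epsilon_true = ln(1 + 0.298)
epsilon_true = 0.2608


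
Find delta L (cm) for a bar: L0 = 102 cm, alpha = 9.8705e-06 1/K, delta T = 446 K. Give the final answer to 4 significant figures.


dL = L0 * alpha * dT
dL = 102 * 9.8705e-06 * 446
dL = 0.449 cm


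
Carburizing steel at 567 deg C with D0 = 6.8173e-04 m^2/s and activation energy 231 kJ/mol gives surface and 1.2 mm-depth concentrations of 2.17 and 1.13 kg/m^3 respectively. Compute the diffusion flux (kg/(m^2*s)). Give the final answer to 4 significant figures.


Step 1: D = D0 * exp(-Qd/(R*T))
T = 567 + 273.15 = 840.15 K
D = 6.8173e-04 * exp(-231e3 / (8.314 * 840.15)) = 2.95891e-18 m^2/s
Step 2: J = D * (C1 - C2) / dx
J = 2.95891e-18 * (2.17 - 1.13) / 1.2e-03
J = 2.564e-15 kg/(m^2*s)


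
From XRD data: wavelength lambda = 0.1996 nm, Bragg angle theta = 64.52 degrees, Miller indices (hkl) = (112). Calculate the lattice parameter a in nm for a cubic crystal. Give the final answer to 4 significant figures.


d = lambda / (2*sin(theta))
d = 0.1996 / (2*sin(64.52 deg))
d = 0.110553 nm
a = d * sqrt(h^2+k^2+l^2) = 0.110553 * sqrt(6)
a = 0.2708 nm


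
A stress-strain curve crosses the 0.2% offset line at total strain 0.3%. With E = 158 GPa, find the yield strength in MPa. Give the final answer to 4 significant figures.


Offset strain = 0.002
Elastic strain at yield = total_strain - offset = 3e-03 - 0.002 = 1e-03
sigma_y = E * elastic_strain = 158000 * 1e-03
sigma_y = 158 MPa


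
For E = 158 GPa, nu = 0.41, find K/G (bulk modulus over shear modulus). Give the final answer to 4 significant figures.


G = E / (2*(1+nu))
G = 158 / (2*(1+0.41)) = 56.0284 GPa
K = E / (3*(1-2*nu))
K = 158 / (3*(1-2*0.41)) = 292.593 GPa
K/G = 292.593 / 56.0284 = 5.222


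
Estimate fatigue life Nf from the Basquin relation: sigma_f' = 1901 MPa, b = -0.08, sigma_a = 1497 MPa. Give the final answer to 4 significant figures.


sigma_a = sigma_f' * (2*Nf)^b
2*Nf = (sigma_a / sigma_f')^(1/b)
2*Nf = (1497 / 1901)^(1/-0.08)
2*Nf = 19.8155
Nf = 9.908 cycles


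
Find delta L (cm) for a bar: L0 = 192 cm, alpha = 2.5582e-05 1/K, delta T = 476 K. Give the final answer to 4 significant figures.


dL = L0 * alpha * dT
dL = 192 * 2.5582e-05 * 476
dL = 2.338 cm


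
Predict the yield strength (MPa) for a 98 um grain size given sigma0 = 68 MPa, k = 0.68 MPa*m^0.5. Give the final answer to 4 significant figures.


sigma_y = sigma0 + k / sqrt(d)
d = 98 um = 9.8e-05 m
sigma_y = 68 + 0.68 / sqrt(9.8e-05)
sigma_y = 136.7 MPa


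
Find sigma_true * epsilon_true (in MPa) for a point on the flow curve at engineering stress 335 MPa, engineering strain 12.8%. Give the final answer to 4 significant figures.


sigma_true = sigma_eng * (1 + epsilon_eng)
sigma_true = 335 * (1 + 0.128) = 377.88 MPa
epsilon_true = ln(1 + epsilon_eng)
epsilon_true = ln(1 + 0.128) = 0.120446
sigma_true * epsilon_true = 377.88 * 0.120446 = 45.51 MPa


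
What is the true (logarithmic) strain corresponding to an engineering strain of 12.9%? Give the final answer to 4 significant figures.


epsilon_true = ln(1 + epsilon_eng)
epsilon_true = ln(1 + 0.129)
epsilon_true = 0.1213


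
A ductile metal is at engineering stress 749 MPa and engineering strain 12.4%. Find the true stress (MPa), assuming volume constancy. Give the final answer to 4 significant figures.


sigma_true = sigma_eng * (1 + epsilon_eng)
sigma_true = 749 * (1 + 0.124)
sigma_true = 841.9 MPa


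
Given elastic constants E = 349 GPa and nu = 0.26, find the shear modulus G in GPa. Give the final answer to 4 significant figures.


G = E / (2*(1+nu))
G = 349 / (2*(1+0.26))
G = 138.5 GPa


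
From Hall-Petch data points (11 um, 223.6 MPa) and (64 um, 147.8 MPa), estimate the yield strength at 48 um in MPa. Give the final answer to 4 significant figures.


sigma_y = sigma0 + k / sqrt(d)
1/sqrt(d1) = 1/sqrt(1.1e-05) = 301.511;  1/sqrt(d2) = 125
k = (sigma1 - sigma2) / (1/sqrt(d1) - 1/sqrt(d2)) = (223.6 - 147.8) / (301.511 - 125) = 0.429434 MPa*m^0.5
sigma0 = sigma1 - k/sqrt(d1) = 223.6 - 0.429434*301.511 = 94.1207 MPa
sigma_y(d3) = 94.1207 + 0.429434 / sqrt(4.8e-05) = 156.1 MPa


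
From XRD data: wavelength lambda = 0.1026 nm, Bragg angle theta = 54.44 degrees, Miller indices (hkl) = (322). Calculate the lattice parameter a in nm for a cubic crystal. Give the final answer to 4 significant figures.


d = lambda / (2*sin(theta))
d = 0.1026 / (2*sin(54.44 deg))
d = 0.0630603 nm
a = d * sqrt(h^2+k^2+l^2) = 0.0630603 * sqrt(17)
a = 0.26 nm


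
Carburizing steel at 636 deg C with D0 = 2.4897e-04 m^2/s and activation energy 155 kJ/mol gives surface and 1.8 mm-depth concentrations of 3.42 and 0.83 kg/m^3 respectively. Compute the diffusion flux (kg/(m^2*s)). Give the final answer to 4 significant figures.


Step 1: D = D0 * exp(-Qd/(R*T))
T = 636 + 273.15 = 909.15 K
D = 2.4897e-04 * exp(-155e3 / (8.314 * 909.15)) = 3.09313e-13 m^2/s
Step 2: J = D * (C1 - C2) / dx
J = 3.09313e-13 * (3.42 - 0.83) / 1.8e-03
J = 4.451e-10 kg/(m^2*s)


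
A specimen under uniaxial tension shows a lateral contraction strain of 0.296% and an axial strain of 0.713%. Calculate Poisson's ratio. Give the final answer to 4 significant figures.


nu = -epsilon_lat / epsilon_axial
Lateral strain is contraction (negative), so using magnitudes:
nu = 0.296 / 0.713
nu = 0.4151


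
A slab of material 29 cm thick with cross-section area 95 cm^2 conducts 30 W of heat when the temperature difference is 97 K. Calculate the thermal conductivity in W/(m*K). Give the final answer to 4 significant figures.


k = Q*L / (A*dT)
L = 0.29 m, A = 9.5e-03 m^2
k = 30 * 0.29 / (9.5e-03 * 97)
k = 9.441 W/(m*K)


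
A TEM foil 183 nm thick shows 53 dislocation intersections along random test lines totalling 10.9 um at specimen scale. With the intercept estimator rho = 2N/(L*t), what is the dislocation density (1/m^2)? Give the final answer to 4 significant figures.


rho = 2N / (L * t)
L = 10.9 um = 1.09e-05 m, t = 183 nm = 1.83e-07 m
rho = 2 * 53 / (1.09e-05 * 1.83e-07)
rho = 5.314e+13 1/m^2


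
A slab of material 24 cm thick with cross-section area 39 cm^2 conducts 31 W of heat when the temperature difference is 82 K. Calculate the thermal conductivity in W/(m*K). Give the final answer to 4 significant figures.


k = Q*L / (A*dT)
L = 0.24 m, A = 3.9e-03 m^2
k = 31 * 0.24 / (3.9e-03 * 82)
k = 23.26 W/(m*K)


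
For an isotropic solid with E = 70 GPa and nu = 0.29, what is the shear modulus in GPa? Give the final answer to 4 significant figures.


G = E / (2*(1+nu))
G = 70 / (2*(1+0.29))
G = 27.13 GPa


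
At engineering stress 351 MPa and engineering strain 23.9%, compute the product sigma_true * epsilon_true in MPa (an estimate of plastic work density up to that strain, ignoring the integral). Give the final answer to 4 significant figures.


sigma_true = sigma_eng * (1 + epsilon_eng)
sigma_true = 351 * (1 + 0.239) = 434.889 MPa
epsilon_true = ln(1 + epsilon_eng)
epsilon_true = ln(1 + 0.239) = 0.214305
sigma_true * epsilon_true = 434.889 * 0.214305 = 93.2 MPa


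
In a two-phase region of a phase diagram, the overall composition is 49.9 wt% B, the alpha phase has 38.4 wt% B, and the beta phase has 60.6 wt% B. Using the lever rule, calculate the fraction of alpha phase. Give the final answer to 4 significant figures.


f_alpha = (C_beta - C0) / (C_beta - C_alpha)
f_alpha = (60.6 - 49.9) / (60.6 - 38.4)
f_alpha = 0.482


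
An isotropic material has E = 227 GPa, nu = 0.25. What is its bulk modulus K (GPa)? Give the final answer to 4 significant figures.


K = E / (3*(1-2*nu))
K = 227 / (3*(1-2*0.25))
K = 151.3 GPa


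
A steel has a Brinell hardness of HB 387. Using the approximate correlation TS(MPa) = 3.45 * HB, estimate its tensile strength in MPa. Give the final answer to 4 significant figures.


TS (MPa) = 3.45 * HB
TS = 3.45 * 387
TS = 1335 MPa


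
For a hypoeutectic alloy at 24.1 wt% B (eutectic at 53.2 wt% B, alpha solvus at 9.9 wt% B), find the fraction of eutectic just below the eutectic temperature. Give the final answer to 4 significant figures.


f_primary = (C_e - C0) / (C_e - C_alpha_max)
f_primary = (53.2 - 24.1) / (53.2 - 9.9)
f_primary = 0.672055
f_eutectic = 1 - 0.672055 = 0.3279


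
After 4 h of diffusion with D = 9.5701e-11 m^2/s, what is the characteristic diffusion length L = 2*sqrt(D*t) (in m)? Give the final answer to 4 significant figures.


t = 4 hr = 14400 s
Diffusion length = 2*sqrt(D*t)
= 2*sqrt(9.5701e-11 * 14400)
= 2.348e-03 m


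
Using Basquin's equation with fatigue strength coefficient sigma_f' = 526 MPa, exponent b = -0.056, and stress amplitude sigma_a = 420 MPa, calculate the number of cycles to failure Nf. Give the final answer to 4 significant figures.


sigma_a = sigma_f' * (2*Nf)^b
2*Nf = (sigma_a / sigma_f')^(1/b)
2*Nf = (420 / 526)^(1/-0.056)
2*Nf = 55.628
Nf = 27.81 cycles


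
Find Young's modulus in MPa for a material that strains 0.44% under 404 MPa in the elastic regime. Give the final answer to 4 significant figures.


E = sigma / epsilon
epsilon = 0.44% = 4.4e-03
E = 404 / 4.4e-03
E = 91820 MPa


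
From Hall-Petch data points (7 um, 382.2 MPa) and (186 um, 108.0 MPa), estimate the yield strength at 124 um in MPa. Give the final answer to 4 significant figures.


sigma_y = sigma0 + k / sqrt(d)
1/sqrt(d1) = 1/sqrt(7e-06) = 377.964;  1/sqrt(d2) = 73.3236
k = (sigma1 - sigma2) / (1/sqrt(d1) - 1/sqrt(d2)) = (382.2 - 108.0) / (377.964 - 73.3236) = 0.900076 MPa*m^0.5
sigma0 = sigma1 - k/sqrt(d1) = 382.2 - 0.900076*377.964 = 42.0032 MPa
sigma_y(d3) = 42.0032 + 0.900076 / sqrt(1.24e-04) = 122.8 MPa


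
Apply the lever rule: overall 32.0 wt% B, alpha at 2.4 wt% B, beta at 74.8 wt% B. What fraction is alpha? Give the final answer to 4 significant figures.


f_alpha = (C_beta - C0) / (C_beta - C_alpha)
f_alpha = (74.8 - 32.0) / (74.8 - 2.4)
f_alpha = 0.5912


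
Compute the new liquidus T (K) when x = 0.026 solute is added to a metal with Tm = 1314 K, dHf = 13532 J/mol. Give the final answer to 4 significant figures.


dT = R*Tm^2*x / dHf
dT = 8.314 * 1314^2 * 0.026 / 13532
dT = 27.5811 K
T_new = 1314 - 27.5811 = 1286 K


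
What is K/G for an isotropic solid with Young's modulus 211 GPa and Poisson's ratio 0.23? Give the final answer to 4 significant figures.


G = E / (2*(1+nu))
G = 211 / (2*(1+0.23)) = 85.7724 GPa
K = E / (3*(1-2*nu))
K = 211 / (3*(1-2*0.23)) = 130.247 GPa
K/G = 130.247 / 85.7724 = 1.519


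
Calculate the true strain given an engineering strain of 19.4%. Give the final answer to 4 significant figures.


epsilon_true = ln(1 + epsilon_eng)
epsilon_true = ln(1 + 0.194)
epsilon_true = 0.1773


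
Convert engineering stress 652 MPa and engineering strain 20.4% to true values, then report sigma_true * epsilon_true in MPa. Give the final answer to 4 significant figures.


sigma_true = sigma_eng * (1 + epsilon_eng)
sigma_true = 652 * (1 + 0.204) = 785.008 MPa
epsilon_true = ln(1 + epsilon_eng)
epsilon_true = ln(1 + 0.204) = 0.185649
sigma_true * epsilon_true = 785.008 * 0.185649 = 145.7 MPa


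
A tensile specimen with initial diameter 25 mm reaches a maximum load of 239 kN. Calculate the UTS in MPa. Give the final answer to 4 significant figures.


A0 = pi*(d/2)^2 = pi*(25/2)^2 = 490.874 mm^2
UTS = F_max / A0 = 239*1000 / 490.874
UTS = 486.9 MPa


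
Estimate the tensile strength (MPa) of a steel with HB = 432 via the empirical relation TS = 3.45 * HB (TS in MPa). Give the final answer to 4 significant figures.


TS (MPa) = 3.45 * HB
TS = 3.45 * 432
TS = 1490 MPa


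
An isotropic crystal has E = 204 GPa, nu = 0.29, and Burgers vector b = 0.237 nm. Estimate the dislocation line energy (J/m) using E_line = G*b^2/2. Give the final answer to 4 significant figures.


Step 1: G = E / (2*(1+nu))
G = 204 / (2*(1+0.29)) = 79.0698 GPa = 7.90698e+10 Pa
Step 2: E_line = G*b^2/2
b = 0.237 nm = 2.37e-10 m
E_line = 0.5 * 7.90698e+10 * (2.37e-10)^2 = 2.221e-09 J/m


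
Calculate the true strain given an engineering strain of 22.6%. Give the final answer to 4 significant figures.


epsilon_true = ln(1 + epsilon_eng)
epsilon_true = ln(1 + 0.226)
epsilon_true = 0.2038


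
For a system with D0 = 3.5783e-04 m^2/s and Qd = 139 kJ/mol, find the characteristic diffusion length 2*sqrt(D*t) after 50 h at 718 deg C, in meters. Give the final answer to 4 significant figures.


Step 1: D = D0 * exp(-Qd/(R*T))
T = 991.15 K
D = 3.5783e-04 * exp(-139e3 / (8.314 * 991.15)) = 1.69031e-11 m^2/s
Step 2: L = 2*sqrt(D*t)
t = 50 h = 180000 s
L = 2*sqrt(1.69031e-11 * 180000) = 3.489e-03 m


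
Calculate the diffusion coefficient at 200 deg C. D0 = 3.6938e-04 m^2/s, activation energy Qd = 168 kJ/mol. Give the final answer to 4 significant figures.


D = D0 * exp(-Qd / (R*T))
T = 473.15 K
D = 3.6938e-04 * exp(-168e3 / (8.314 * 473.15))
D = 1.047e-22 m^2/s


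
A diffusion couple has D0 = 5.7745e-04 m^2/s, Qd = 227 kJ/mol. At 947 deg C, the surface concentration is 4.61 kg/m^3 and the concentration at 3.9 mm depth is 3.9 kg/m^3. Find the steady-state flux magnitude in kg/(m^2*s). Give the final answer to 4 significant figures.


Step 1: D = D0 * exp(-Qd/(R*T))
T = 947 + 273.15 = 1220.15 K
D = 5.7745e-04 * exp(-227e3 / (8.314 * 1220.15)) = 1.10482e-13 m^2/s
Step 2: J = D * (C1 - C2) / dx
J = 1.10482e-13 * (4.61 - 3.9) / 3.9e-03
J = 2.011e-11 kg/(m^2*s)


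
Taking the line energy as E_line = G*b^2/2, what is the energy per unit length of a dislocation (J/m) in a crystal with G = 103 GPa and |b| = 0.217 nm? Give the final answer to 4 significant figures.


E = G*b^2/2
b = 0.217 nm = 2.17e-10 m
G = 103 GPa = 1.03e+11 Pa
E = 0.5 * 1.03e+11 * (2.17e-10)^2
E = 2.425e-09 J/m


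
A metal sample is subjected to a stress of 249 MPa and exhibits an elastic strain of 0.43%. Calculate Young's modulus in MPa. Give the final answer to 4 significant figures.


E = sigma / epsilon
epsilon = 0.43% = 4.3e-03
E = 249 / 4.3e-03
E = 57910 MPa


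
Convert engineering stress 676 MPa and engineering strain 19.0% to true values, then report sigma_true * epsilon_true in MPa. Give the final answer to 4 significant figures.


sigma_true = sigma_eng * (1 + epsilon_eng)
sigma_true = 676 * (1 + 0.19) = 804.44 MPa
epsilon_true = ln(1 + epsilon_eng)
epsilon_true = ln(1 + 0.19) = 0.173953
sigma_true * epsilon_true = 804.44 * 0.173953 = 139.9 MPa


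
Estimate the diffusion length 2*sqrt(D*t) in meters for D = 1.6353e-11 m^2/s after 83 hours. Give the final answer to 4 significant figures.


t = 83 hr = 298800 s
Diffusion length = 2*sqrt(D*t)
= 2*sqrt(1.6353e-11 * 298800)
= 4.421e-03 m


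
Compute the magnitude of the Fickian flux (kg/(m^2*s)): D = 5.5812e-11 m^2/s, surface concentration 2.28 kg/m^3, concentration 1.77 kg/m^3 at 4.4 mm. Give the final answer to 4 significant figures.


J = -D * (dC/dx) = D * (C1 - C2) / dx
J = 5.5812e-11 * (2.28 - 1.77) / 4.4e-03
J = 6.469e-09 kg/(m^2*s)


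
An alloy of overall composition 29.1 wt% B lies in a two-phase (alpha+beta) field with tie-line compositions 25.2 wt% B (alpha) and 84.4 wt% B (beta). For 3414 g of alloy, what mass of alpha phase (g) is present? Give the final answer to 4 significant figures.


f_alpha = (C_beta - C0) / (C_beta - C_alpha)
f_alpha = (84.4 - 29.1) / (84.4 - 25.2) = 0.934122
m_alpha = f_alpha * m_total = 0.934122 * 3414 = 3189 g


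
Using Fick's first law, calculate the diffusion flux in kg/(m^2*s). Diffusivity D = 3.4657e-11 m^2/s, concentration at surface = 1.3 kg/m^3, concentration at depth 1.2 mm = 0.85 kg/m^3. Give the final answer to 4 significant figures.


J = -D * (dC/dx) = D * (C1 - C2) / dx
J = 3.4657e-11 * (1.3 - 0.85) / 1.2e-03
J = 1.3e-08 kg/(m^2*s)


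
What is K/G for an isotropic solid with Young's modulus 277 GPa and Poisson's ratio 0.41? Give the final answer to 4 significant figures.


G = E / (2*(1+nu))
G = 277 / (2*(1+0.41)) = 98.227 GPa
K = E / (3*(1-2*nu))
K = 277 / (3*(1-2*0.41)) = 512.963 GPa
K/G = 512.963 / 98.227 = 5.222


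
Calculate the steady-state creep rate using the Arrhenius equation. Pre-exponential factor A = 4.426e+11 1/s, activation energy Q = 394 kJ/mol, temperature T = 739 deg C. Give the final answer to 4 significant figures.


rate = A * exp(-Q / (R*T))
T = 739 + 273.15 = 1012.15 K
rate = 4.426e+11 * exp(-394e3 / (8.314 * 1012.15))
rate = 2.051e-09 1/s


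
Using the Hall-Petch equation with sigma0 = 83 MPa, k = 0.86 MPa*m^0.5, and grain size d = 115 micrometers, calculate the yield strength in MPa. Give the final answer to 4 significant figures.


sigma_y = sigma0 + k / sqrt(d)
d = 115 um = 1.15e-04 m
sigma_y = 83 + 0.86 / sqrt(1.15e-04)
sigma_y = 163.2 MPa


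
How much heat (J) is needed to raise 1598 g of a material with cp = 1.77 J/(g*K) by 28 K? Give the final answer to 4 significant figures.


Q = m * cp * dT
Q = 1598 * 1.77 * 28
Q = 79200 J


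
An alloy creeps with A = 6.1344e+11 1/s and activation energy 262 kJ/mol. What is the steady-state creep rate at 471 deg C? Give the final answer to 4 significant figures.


rate = A * exp(-Q / (R*T))
T = 471 + 273.15 = 744.15 K
rate = 6.1344e+11 * exp(-262e3 / (8.314 * 744.15))
rate = 2.491e-07 1/s


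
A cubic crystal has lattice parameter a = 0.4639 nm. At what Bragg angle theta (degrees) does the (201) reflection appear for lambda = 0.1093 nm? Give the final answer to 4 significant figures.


d = a / sqrt(h^2+k^2+l^2)
d = 0.4639 / sqrt(5) = 0.207462 nm
lambda = 2*d*sin(theta)  =>  sin(theta) = lambda / (2*d)
sin(theta) = 0.1093 / (2 * 0.207462) = 0.263421
theta = 15.27 deg


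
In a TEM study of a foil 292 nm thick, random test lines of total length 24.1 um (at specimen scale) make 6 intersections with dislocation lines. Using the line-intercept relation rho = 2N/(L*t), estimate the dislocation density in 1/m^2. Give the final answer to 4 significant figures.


rho = 2N / (L * t)
L = 24.1 um = 2.41e-05 m, t = 292 nm = 2.92e-07 m
rho = 2 * 6 / (2.41e-05 * 2.92e-07)
rho = 1.705e+12 1/m^2


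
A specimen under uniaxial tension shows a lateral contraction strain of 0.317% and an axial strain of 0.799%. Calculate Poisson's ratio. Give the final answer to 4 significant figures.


nu = -epsilon_lat / epsilon_axial
Lateral strain is contraction (negative), so using magnitudes:
nu = 0.317 / 0.799
nu = 0.3967
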